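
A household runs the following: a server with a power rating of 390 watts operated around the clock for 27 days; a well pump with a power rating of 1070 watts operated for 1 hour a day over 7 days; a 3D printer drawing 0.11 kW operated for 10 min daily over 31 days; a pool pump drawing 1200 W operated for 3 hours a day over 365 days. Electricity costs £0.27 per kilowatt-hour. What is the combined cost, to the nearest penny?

£425.19

server: Runtime = 24 h × 27 = 648 h
server: 0.39 kW × 648 h = 252.72 kWh
well pump: Runtime = 1 h/day × 7 days = 7 h
well pump: 1.07 kW × 7 h = 7.49 kWh
3D printer: Runtime = 10 min × 31 = 310 min = 5.166666… h
3D printer: 0.11 kW × 5.166666… h = 0.568333… kWh
pool pump: Runtime = 3 h/day × 365 days = 1095 h
pool pump: 1.2 kW × 1095 h = 1314 kWh
Total energy = 1574.778333… kWh
Cost = 1574.778333… × £0.27 = £425.19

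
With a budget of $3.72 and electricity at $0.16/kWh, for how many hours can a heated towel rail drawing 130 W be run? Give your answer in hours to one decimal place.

Energy available = $3.72 ÷ $0.16/kWh = 23.25 kWh
Hours = 23.25 kWh ÷ 0.13 kW = 178.8 h

178.8 h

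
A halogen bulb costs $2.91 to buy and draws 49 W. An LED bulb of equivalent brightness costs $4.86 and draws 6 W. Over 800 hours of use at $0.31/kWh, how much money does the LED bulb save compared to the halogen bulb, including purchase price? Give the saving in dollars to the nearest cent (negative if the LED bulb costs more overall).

$8.71

halogen bulb: $2.91 + (49/1000) kW × 800 h × $0.31 = $2.91 + $12.152 = $15.062
LED bulb: $4.86 + (6/1000) kW × 800 h × $0.31 = $4.86 + $1.488 = $6.348
Saving = $15.062 − $6.348 = $8.714 → $8.71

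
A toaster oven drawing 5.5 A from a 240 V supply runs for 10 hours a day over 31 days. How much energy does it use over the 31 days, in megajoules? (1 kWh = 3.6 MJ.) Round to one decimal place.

Power = 5.5 A × 240 V = 1320 W = 1.32 kW
Runtime = 10 h/day × 31 days = 310 h
Energy = 1.32 kW × 310 h = 409.2 kWh
= 409.2 × 3.6 MJ = 1473.1 MJ

1473.1 MJ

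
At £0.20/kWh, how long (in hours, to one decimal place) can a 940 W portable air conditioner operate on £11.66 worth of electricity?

Energy available = £11.66 ÷ £0.20/kWh = 58.3 kWh
Hours = 58.3 kWh ÷ 0.94 kW = 62.0 h

62.0 h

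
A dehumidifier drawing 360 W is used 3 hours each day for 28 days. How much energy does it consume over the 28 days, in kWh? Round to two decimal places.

Runtime = 3 h/day × 28 days = 84 h
Energy = 0.36 kW × 84 h = 30.24 kWh

30.24 kWh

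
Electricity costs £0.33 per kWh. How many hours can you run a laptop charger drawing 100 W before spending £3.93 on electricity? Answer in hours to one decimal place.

119.1 h

Energy available = £3.93 ÷ £0.33/kWh = 11.9091 kWh
Hours = 11.9091 kWh ÷ 0.1 kW = 119.1 h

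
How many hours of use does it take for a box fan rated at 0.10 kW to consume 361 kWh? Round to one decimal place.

Hours = 361 kWh ÷ 0.1 kW = 3610.0 h

3610.0 h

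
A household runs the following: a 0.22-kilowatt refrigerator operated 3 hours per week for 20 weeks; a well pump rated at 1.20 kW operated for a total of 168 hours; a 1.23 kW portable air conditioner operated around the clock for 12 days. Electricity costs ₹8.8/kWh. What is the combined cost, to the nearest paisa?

₹5007.55

refrigerator: Runtime = 3 h/week × 20 weeks = 60 h
refrigerator: 0.22 kW × 60 h = 13.2 kWh
well pump: 1.2 kW × 168 h = 201.6 kWh
portable air conditioner: Runtime = 24 h × 12 = 288 h
portable air conditioner: 1.23 kW × 288 h = 354.24 kWh
Total energy = 569.04 kWh
Cost = 569.04 × ₹8.8 = ₹5007.55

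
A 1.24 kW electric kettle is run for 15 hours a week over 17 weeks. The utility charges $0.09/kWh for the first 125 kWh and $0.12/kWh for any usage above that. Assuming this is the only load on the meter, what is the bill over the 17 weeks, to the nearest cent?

$34.19

Runtime = 15 h/week × 17 weeks = 255 h
Energy = 1.24 kW × 255 h = 316.2 kWh
Tier 1 (0–125 kWh): 125 × $0.09 = $11.25
Above 125 kWh: 191.2 × $0.12 = $22.944
Bill = $34.19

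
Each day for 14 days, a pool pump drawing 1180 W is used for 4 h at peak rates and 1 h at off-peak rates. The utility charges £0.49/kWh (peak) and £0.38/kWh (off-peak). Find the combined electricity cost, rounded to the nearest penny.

£38.66

Peak energy = 1.18 kW × 4 h × 14 = 66.08 kWh
Off-peak energy = 1.18 kW × 1 h × 14 = 16.52 kWh
Cost = 66.08 × £0.49 + 16.52 × £0.38 = £32.3792 + £6.2776 = £38.66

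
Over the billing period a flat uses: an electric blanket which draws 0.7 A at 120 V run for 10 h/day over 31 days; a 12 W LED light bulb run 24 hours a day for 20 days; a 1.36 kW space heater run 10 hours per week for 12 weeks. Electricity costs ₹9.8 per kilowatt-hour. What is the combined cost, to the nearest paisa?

₹1911.00

electric blanket: Power = 0.7 A × 120 V = 84 W = 0.084 kW
electric blanket: Runtime = 10 h/day × 31 days = 310 h
electric blanket: 0.084 kW × 310 h = 26.04 kWh
LED light bulb: Runtime = 24 h × 20 = 480 h
LED light bulb: 0.012 kW × 480 h = 5.76 kWh
space heater: Runtime = 10 h/week × 12 weeks = 120 h
space heater: 1.36 kW × 120 h = 163.2 kWh
Total energy = 195 kWh
Cost = 195 × ₹9.8 = ₹1911.00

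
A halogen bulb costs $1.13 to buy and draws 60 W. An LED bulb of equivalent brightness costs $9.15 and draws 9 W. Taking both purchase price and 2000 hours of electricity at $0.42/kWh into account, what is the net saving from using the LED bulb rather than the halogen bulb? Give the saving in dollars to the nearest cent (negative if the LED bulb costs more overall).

$34.82

halogen bulb: $1.13 + (60/1000) kW × 2000 h × $0.42 = $1.13 + $50.4 = $51.53
LED bulb: $9.15 + (9/1000) kW × 2000 h × $0.42 = $9.15 + $7.56 = $16.71
Saving = $51.53 − $16.71 = $34.82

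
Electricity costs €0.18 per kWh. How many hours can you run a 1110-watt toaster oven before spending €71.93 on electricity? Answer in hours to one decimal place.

Energy available = €71.93 ÷ €0.18/kWh = 399.6111 kWh
Hours = 399.6111 kWh ÷ 1.11 kW = 360.0 h

360.0 h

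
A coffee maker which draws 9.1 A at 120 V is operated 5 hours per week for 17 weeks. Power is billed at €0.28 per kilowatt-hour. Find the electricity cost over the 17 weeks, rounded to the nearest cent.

Power = 9.1 A × 120 V = 1092 W = 1.092 kW
Runtime = 5 h/week × 17 weeks = 85 h
Energy = 1.092 kW × 85 h = 92.82 kWh
Cost = 92.82 kWh × €0.28/kWh = €25.99

€25.99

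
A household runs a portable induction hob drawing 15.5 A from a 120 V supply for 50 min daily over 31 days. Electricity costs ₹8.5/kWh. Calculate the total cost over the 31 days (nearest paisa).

₹408.43

Power = 15.5 A × 120 V = 1860 W = 1.86 kW
Runtime = 50 min × 31 = 1550 min = 25.833333… h
Energy = 1.86 kW × 25.833333… h = 48.05 kWh
Cost = 48.05 kWh × ₹8.5/kWh = ₹408.43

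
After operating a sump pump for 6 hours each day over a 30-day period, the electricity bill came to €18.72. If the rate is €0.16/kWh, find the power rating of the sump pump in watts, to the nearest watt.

Energy = €18.72 ÷ €0.16/kWh = 117 kWh
Runtime = 6 h/day × 30 days = 180 h
Power = 117 kWh ÷ 180 h = 0.65 kW = 650 W

650 W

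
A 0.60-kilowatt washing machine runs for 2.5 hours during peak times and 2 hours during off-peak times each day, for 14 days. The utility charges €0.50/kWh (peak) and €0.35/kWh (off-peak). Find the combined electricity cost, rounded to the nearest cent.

Peak energy = 0.6 kW × 2.5 h × 14 = 21 kWh
Off-peak energy = 0.6 kW × 2 h × 14 = 16.8 kWh
Cost = 21 × €0.50 + 16.8 × €0.35 = €10.5 + €5.88 = €16.38

€16.38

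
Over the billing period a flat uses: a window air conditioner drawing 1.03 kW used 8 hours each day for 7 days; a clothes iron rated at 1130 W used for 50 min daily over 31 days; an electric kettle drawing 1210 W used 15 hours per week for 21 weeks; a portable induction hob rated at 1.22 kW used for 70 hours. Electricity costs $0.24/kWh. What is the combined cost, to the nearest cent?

window air conditioner: Runtime = 8 h/day × 7 days = 56 h
window air conditioner: 1.03 kW × 56 h = 57.68 kWh
clothes iron: Runtime = 50 min × 31 = 1550 min = 25.833333… h
clothes iron: 1.13 kW × 25.833333… h = 29.191666… kWh
electric kettle: Runtime = 15 h/week × 21 weeks = 315 h
electric kettle: 1.21 kW × 315 h = 381.15 kWh
portable induction hob: 1.22 kW × 70 h = 85.4 kWh
Total energy = 553.421666… kWh
Cost = 553.421666… × $0.24 = $132.82

$132.82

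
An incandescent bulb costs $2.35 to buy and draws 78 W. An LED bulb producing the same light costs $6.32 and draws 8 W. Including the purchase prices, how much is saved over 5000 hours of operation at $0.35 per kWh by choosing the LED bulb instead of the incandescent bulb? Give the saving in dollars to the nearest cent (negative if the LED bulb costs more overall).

$118.53

incandescent bulb: $2.35 + (78/1000) kW × 5000 h × $0.35 = $2.35 + $136.5 = $138.85
LED bulb: $6.32 + (8/1000) kW × 5000 h × $0.35 = $6.32 + $14 = $20.32
Saving = $138.85 − $20.32 = $118.53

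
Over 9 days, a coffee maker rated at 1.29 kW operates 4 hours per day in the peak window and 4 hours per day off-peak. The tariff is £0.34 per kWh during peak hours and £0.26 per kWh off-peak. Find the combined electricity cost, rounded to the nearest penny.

£27.86

Peak energy = 1.29 kW × 4 h × 9 = 46.44 kWh
Off-peak energy = 1.29 kW × 4 h × 9 = 46.44 kWh
Cost = 46.44 × £0.34 + 46.44 × £0.26 = £15.7896 + £12.0744 = £27.86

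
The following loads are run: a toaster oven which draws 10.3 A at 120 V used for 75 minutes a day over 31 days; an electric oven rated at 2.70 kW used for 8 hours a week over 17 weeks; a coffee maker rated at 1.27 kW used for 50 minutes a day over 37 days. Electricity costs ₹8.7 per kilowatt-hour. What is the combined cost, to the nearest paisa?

toaster oven: Power = 10.3 A × 120 V = 1236 W = 1.236 kW
toaster oven: Runtime = 75 min × 31 = 2325 min = 38.75 h
toaster oven: 1.236 kW × 38.75 h = 47.895 kWh
electric oven: Runtime = 8 h/week × 17 weeks = 136 h
electric oven: 2.7 kW × 136 h = 367.2 kWh
coffee maker: Runtime = 50 min × 37 = 1850 min = 30.833333… h
coffee maker: 1.27 kW × 30.833333… h = 39.158333… kWh
Total energy = 454.253333… kWh
Cost = 454.253333… × ₹8.7 = ₹3952.00

₹3952.00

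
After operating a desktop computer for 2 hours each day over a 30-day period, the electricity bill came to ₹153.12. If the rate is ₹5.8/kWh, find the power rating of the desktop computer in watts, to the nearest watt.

Energy = ₹153.12 ÷ ₹5.8/kWh = 26.4 kWh
Runtime = 2 h/day × 30 days = 60 h
Power = 26.4 kWh ÷ 60 h = 0.44 kW = 440 W

440 W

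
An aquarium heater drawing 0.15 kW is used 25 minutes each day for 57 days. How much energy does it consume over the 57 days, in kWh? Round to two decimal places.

Runtime = 25 min × 57 = 1425 min = 23.75 h
Energy = 0.15 kW × 23.75 h = 3.5625 kWh ≈ 3.56 kWh

3.56 kWh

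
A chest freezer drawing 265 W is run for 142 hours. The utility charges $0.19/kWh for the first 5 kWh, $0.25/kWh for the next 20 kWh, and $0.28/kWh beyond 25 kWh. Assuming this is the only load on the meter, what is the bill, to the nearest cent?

Energy = 0.265 kW × 142 h = 37.63 kWh
Tier 1 (0–5 kWh): 5 × $0.19 = $0.95
Tier 2 (5–25 kWh): 20 × $0.25 = $5
Above 25 kWh: 12.63 × $0.28 = $3.5364
Bill = $9.49

$9.49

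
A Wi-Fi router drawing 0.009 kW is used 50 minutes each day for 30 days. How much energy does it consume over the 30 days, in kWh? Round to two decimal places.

Runtime = 50 min × 30 = 1500 min = 25 h
Energy = 0.009 kW × 25 h = 0.225 kWh ≈ 0.23 kWh

0.23 kWh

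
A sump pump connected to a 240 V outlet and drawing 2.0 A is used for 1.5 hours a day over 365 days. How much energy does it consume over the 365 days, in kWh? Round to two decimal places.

262.80 kWh

Power = 2.0 A × 240 V = 480 W = 0.48 kW
Runtime = 1.5 h/day × 365 days = 547.5 h
Energy = 0.48 kW × 547.5 h = 262.8 kWh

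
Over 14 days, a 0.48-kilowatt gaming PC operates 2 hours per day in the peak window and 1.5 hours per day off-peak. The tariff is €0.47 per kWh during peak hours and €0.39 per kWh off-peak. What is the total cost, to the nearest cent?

€10.25

Peak energy = 0.48 kW × 2 h × 14 = 13.44 kWh
Off-peak energy = 0.48 kW × 1.5 h × 14 = 10.08 kWh
Cost = 13.44 × €0.47 + 10.08 × €0.39 = €6.3168 + €3.9312 = €10.25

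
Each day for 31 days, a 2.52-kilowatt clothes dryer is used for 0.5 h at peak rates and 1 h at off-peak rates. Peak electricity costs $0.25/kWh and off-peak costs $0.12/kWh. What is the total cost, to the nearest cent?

$19.14

Peak energy = 2.52 kW × 0.5 h × 31 = 39.06 kWh
Off-peak energy = 2.52 kW × 1 h × 31 = 78.12 kWh
Cost = 39.06 × $0.25 + 78.12 × $0.12 = $9.765 + $9.3744 = $19.14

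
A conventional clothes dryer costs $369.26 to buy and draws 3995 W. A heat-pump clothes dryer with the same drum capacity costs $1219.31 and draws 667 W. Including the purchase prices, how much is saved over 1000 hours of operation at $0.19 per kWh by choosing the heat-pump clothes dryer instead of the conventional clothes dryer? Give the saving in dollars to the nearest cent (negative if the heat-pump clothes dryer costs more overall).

-$217.73

conventional clothes dryer: $369.26 + (3995/1000) kW × 1000 h × $0.19 = $369.26 + $759.05 = $1128.31
heat-pump clothes dryer: $1219.31 + (667/1000) kW × 1000 h × $0.19 = $1219.31 + $126.73 = $1346.04
Saving = $1128.31 − $1346.04 = −$217.73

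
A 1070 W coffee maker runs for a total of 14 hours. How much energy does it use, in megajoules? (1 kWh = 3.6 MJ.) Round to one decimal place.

Energy = 1.07 kW × 14 h = 14.98 kWh
= 14.98 × 3.6 MJ = 53.9 MJ

53.9 MJ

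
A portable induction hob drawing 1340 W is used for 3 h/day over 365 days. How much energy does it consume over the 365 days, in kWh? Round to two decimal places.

Runtime = 3 h/day × 365 days = 1095 h
Energy = 1.34 kW × 1095 h = 1467.3 kWh

1467.30 kWh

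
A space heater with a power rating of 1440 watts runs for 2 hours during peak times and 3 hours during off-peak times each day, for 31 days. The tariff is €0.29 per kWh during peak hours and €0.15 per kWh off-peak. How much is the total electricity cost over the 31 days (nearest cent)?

€45.98

Peak energy = 1.44 kW × 2 h × 31 = 89.28 kWh
Off-peak energy = 1.44 kW × 3 h × 31 = 133.92 kWh
Cost = 89.28 × €0.29 + 133.92 × €0.15 = €25.8912 + €20.088 = €45.98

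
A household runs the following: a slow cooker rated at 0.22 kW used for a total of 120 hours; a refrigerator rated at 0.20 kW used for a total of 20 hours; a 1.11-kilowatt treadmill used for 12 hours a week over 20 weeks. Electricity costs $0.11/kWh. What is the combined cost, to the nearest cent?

slow cooker: 0.22 kW × 120 h = 26.4 kWh
refrigerator: 0.2 kW × 20 h = 4 kWh
treadmill: Runtime = 12 h/week × 20 weeks = 240 h
treadmill: 1.11 kW × 240 h = 266.4 kWh
Total energy = 296.8 kWh
Cost = 296.8 × $0.11 = $32.65

$32.65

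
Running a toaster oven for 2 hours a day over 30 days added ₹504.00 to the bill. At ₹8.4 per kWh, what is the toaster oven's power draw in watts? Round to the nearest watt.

Energy = ₹504.00 ÷ ₹8.4/kWh = 60 kWh
Runtime = 2 h/day × 30 days = 60 h
Power = 60 kWh ÷ 60 h = 1 kW = 1000 W

1000 W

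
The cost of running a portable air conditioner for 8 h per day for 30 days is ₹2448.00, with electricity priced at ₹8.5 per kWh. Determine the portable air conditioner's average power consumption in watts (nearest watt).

Energy = ₹2448.00 ÷ ₹8.5/kWh = 288 kWh
Runtime = 8 h/day × 30 days = 240 h
Power = 288 kWh ÷ 240 h = 1.2 kW = 1200 W

1200 W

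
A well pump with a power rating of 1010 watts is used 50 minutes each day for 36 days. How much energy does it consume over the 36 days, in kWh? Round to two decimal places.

30.30 kWh

Runtime = 50 min × 36 = 1800 min = 30 h
Energy = 1.01 kW × 30 h = 30.3 kWh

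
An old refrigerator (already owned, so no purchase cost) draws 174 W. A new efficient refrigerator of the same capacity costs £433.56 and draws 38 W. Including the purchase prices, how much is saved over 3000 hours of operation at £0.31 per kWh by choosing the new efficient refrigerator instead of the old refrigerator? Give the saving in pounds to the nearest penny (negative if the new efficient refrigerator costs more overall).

old refrigerator: £0.00 + (174/1000) kW × 3000 h × £0.31 = £0.00 + £161.82 = £161.82
new efficient refrigerator: £433.56 + (38/1000) kW × 3000 h × £0.31 = £433.56 + £35.34 = £468.9
Saving = £161.82 − £468.9 = −£307.08

-£307.08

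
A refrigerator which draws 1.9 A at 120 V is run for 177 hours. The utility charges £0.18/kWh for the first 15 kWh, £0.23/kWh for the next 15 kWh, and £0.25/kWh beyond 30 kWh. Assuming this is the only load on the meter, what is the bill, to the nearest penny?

Power = 1.9 A × 120 V = 228 W = 0.228 kW
Energy = 0.228 kW × 177 h = 40.356 kWh
Tier 1 (0–15 kWh): 15 × £0.18 = £2.7
Tier 2 (15–30 kWh): 15 × £0.23 = £3.45
Above 30 kWh: 10.356 × £0.25 = £2.589
Bill = £8.74

£8.74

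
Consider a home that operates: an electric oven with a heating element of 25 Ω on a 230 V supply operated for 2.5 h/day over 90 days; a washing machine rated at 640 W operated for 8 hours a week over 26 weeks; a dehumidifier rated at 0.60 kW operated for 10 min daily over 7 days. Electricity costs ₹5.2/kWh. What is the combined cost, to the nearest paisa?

electric oven: Power = V²/R = 230²/25 = 2116 W = 2.116 kW
electric oven: Runtime = 2.5 h/day × 90 days = 225 h
electric oven: 2.116 kW × 225 h = 476.1 kWh
washing machine: Runtime = 8 h/week × 26 weeks = 208 h
washing machine: 0.64 kW × 208 h = 133.12 kWh
dehumidifier: Runtime = 10 min × 7 = 70 min = 1.166666… h
dehumidifier: 0.6 kW × 1.166666… h = 0.7 kWh
Total energy = 609.92 kWh
Cost = 609.92 × ₹5.2 = ₹3171.58

₹3171.58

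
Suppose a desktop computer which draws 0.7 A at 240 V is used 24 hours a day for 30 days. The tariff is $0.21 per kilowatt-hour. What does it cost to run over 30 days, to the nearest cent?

Power = 0.7 A × 240 V = 168 W = 0.168 kW
Runtime = 24 h × 30 = 720 h
Energy = 0.168 kW × 720 h = 120.96 kWh
Cost = 120.96 kWh × $0.21/kWh = $25.40

$25.40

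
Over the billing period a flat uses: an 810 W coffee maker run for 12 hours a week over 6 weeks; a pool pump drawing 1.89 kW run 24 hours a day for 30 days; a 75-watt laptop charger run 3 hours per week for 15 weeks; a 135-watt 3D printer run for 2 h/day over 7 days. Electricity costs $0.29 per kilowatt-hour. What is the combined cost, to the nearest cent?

coffee maker: Runtime = 12 h/week × 6 weeks = 72 h
coffee maker: 0.81 kW × 72 h = 58.32 kWh
pool pump: Runtime = 24 h × 30 = 720 h
pool pump: 1.89 kW × 720 h = 1360.8 kWh
laptop charger: Runtime = 3 h/week × 15 weeks = 45 h
laptop charger: 0.075 kW × 45 h = 3.375 kWh
3D printer: Runtime = 2 h/day × 7 days = 14 h
3D printer: 0.135 kW × 14 h = 1.89 kWh
Total energy = 1424.385 kWh
Cost = 1424.385 × $0.29 = $413.07

$413.07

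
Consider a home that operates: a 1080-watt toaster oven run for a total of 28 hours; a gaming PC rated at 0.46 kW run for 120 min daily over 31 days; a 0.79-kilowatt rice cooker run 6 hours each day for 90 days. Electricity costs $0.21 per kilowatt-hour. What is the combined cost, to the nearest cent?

toaster oven: 1.08 kW × 28 h = 30.24 kWh
gaming PC: Runtime = 120 min × 31 = 3720 min = 62 h
gaming PC: 0.46 kW × 62 h = 28.52 kWh
rice cooker: Runtime = 6 h/day × 90 days = 540 h
rice cooker: 0.79 kW × 540 h = 426.6 kWh
Total energy = 485.36 kWh
Cost = 485.36 × $0.21 = $101.93

$101.93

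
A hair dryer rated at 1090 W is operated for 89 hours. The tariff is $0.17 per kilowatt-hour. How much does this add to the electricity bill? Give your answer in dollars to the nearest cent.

$16.49

Energy = 1.09 kW × 89 h = 97.01 kWh
Cost = 97.01 kWh × $0.17/kWh = $16.49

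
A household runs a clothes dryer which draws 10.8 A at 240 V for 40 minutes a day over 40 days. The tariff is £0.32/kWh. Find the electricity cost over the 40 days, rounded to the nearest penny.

Power = 10.8 A × 240 V = 2592 W = 2.592 kW
Runtime = 40 min × 40 = 1600 min = 26.666666… h
Energy = 2.592 kW × 26.666666… h = 69.12 kWh
Cost = 69.12 kWh × £0.32/kWh = £22.12

£22.12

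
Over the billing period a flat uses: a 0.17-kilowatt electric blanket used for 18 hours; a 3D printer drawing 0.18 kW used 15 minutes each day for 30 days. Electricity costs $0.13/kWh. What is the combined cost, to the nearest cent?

electric blanket: 0.17 kW × 18 h = 3.06 kWh
3D printer: Runtime = 15 min × 30 = 450 min = 7.5 h
3D printer: 0.18 kW × 7.5 h = 1.35 kWh
Total energy = 4.41 kWh
Cost = 4.41 × $0.13 = $0.57

$0.57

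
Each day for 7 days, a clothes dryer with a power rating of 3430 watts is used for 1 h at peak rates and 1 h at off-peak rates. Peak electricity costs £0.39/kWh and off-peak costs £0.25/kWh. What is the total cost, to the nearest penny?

£15.37

Peak energy = 3.43 kW × 1 h × 7 = 24.01 kWh
Off-peak energy = 3.43 kW × 1 h × 7 = 24.01 kWh
Cost = 24.01 × £0.39 + 24.01 × £0.25 = £9.3639 + £6.0025 = £15.37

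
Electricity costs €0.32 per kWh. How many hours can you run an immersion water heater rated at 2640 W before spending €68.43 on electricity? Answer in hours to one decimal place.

Energy available = €68.43 ÷ €0.32/kWh = 213.8438 kWh
Hours = 213.8438 kWh ÷ 2.64 kW = 81.0 h

81.0 h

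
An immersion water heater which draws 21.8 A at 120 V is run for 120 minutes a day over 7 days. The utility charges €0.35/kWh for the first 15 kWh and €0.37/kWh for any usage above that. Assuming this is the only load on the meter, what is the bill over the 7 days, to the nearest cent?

€13.25

Power = 21.8 A × 120 V = 2616 W = 2.616 kW
Runtime = 120 min × 7 = 840 min = 14 h
Energy = 2.616 kW × 14 h = 36.624 kWh
Tier 1 (0–15 kWh): 15 × €0.35 = €5.25
Above 15 kWh: 21.624 × €0.37 = €8.00088
Bill = €13.25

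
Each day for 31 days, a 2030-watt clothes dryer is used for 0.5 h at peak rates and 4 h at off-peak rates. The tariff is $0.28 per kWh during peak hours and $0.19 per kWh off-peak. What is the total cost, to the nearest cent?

$56.64

Peak energy = 2.03 kW × 0.5 h × 31 = 31.465 kWh
Off-peak energy = 2.03 kW × 4 h × 31 = 251.72 kWh
Cost = 31.465 × $0.28 + 251.72 × $0.19 = $8.8102 + $47.8268 = $56.64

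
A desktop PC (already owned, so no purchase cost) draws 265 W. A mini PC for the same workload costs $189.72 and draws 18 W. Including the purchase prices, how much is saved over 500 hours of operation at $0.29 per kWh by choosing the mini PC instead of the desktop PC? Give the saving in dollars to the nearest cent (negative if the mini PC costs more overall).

desktop PC: $0.00 + (265/1000) kW × 500 h × $0.29 = $0.00 + $38.425 = $38.425
mini PC: $189.72 + (18/1000) kW × 500 h × $0.29 = $189.72 + $2.61 = $192.33
Saving = $38.425 − $192.33 = −$153.905 → -$153.91

-$153.91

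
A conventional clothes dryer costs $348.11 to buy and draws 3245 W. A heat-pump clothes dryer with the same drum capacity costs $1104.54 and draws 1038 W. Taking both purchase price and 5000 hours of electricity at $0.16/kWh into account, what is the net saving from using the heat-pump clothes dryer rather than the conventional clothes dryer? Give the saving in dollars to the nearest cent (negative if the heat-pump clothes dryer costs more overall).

conventional clothes dryer: $348.11 + (3245/1000) kW × 5000 h × $0.16 = $348.11 + $2596 = $2944.11
heat-pump clothes dryer: $1104.54 + (1038/1000) kW × 5000 h × $0.16 = $1104.54 + $830.4 = $1934.94
Saving = $2944.11 − $1934.94 = $1009.17

$1009.17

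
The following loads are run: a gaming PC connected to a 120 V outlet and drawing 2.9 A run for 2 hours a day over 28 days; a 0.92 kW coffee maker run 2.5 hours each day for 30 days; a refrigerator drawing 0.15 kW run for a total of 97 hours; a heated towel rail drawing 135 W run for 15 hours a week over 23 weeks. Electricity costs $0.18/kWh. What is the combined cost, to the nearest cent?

$26.93

gaming PC: Power = 2.9 A × 120 V = 348 W = 0.348 kW
gaming PC: Runtime = 2 h/day × 28 days = 56 h
gaming PC: 0.348 kW × 56 h = 19.488 kWh
coffee maker: Runtime = 2.5 h/day × 30 days = 75 h
coffee maker: 0.92 kW × 75 h = 69 kWh
refrigerator: 0.15 kW × 97 h = 14.55 kWh
heated towel rail: Runtime = 15 h/week × 23 weeks = 345 h
heated towel rail: 0.135 kW × 345 h = 46.575 kWh
Total energy = 149.613 kWh
Cost = 149.613 × $0.18 = $26.93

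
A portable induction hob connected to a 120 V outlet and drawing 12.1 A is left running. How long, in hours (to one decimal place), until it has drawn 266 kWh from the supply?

183.2 h

Power = 12.1 A × 120 V = 1452 W = 1.452 kW
Hours = 266 kWh ÷ 1.452 kW = 183.2 h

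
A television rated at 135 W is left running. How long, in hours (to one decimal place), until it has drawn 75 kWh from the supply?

Hours = 75 kWh ÷ 0.135 kW = 555.6 h

555.6 h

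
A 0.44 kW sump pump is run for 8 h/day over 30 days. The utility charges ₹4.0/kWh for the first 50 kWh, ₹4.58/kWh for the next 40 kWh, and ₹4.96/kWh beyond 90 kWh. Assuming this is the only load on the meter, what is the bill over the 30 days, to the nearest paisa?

Runtime = 8 h/day × 30 days = 240 h
Energy = 0.44 kW × 240 h = 105.6 kWh
Tier 1 (0–50 kWh): 50 × ₹4.0 = ₹200
Tier 2 (50–90 kWh): 40 × ₹4.58 = ₹183.2
Above 90 kWh: 15.6 × ₹4.96 = ₹77.376
Bill = ₹460.58

₹460.58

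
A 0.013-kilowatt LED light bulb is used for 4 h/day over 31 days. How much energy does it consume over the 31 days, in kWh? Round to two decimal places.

Runtime = 4 h/day × 31 days = 124 h
Energy = 0.013 kW × 124 h = 1.612 kWh ≈ 1.61 kWh

1.61 kWh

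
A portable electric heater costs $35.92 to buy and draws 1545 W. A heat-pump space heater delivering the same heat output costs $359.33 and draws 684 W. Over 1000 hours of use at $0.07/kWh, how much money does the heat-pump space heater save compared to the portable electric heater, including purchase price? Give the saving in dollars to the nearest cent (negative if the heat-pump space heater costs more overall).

-$263.14

portable electric heater: $35.92 + (1545/1000) kW × 1000 h × $0.07 = $35.92 + $108.15 = $144.07
heat-pump space heater: $359.33 + (684/1000) kW × 1000 h × $0.07 = $359.33 + $47.88 = $407.21
Saving = $144.07 − $407.21 = −$263.14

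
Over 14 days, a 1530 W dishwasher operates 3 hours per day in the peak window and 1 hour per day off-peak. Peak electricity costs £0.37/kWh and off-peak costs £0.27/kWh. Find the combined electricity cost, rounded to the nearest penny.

Peak energy = 1.53 kW × 3 h × 14 = 64.26 kWh
Off-peak energy = 1.53 kW × 1 h × 14 = 21.42 kWh
Cost = 64.26 × £0.37 + 21.42 × £0.27 = £23.7762 + £5.7834 = £29.56

£29.56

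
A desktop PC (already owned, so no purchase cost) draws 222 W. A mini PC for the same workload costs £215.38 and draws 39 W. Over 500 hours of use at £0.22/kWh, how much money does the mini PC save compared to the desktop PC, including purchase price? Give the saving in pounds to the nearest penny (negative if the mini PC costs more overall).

-£195.25

desktop PC: £0.00 + (222/1000) kW × 500 h × £0.22 = £0.00 + £24.42 = £24.42
mini PC: £215.38 + (39/1000) kW × 500 h × £0.22 = £215.38 + £4.29 = £219.67
Saving = £24.42 − £219.67 = −£195.25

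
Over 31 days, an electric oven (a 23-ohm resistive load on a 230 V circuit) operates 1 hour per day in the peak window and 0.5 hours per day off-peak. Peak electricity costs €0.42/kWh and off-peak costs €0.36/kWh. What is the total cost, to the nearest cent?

Power = V²/R = 230²/23 = 2300 W = 2.3 kW
Peak energy = 2.3 kW × 1 h × 31 = 71.3 kWh
Off-peak energy = 2.3 kW × 0.5 h × 31 = 35.65 kWh
Cost = 71.3 × €0.42 + 35.65 × €0.36 = €29.946 + €12.834 = €42.78

€42.78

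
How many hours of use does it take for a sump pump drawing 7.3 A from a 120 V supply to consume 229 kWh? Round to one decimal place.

Power = 7.3 A × 120 V = 876 W = 0.876 kW
Hours = 229 kWh ÷ 0.876 kW = 261.4 h

261.4 h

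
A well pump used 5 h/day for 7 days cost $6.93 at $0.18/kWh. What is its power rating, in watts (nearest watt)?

Energy = $6.93 ÷ $0.18/kWh = 38.5 kWh
Runtime = 5 h/day × 7 days = 35 h
Power = 38.5 kWh ÷ 35 h = 1.1 kW = 1100 W

1100 W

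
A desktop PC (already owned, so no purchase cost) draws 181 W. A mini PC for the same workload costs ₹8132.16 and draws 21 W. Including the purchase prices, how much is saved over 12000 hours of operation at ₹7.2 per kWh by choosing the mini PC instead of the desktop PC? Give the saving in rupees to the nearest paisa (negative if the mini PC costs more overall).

₹5691.84

desktop PC: ₹0.00 + (181/1000) kW × 12000 h × ₹7.2 = ₹0.00 + ₹15638.4 = ₹15638.4
mini PC: ₹8132.16 + (21/1000) kW × 12000 h × ₹7.2 = ₹8132.16 + ₹1814.4 = ₹9946.56
Saving = ₹15638.4 − ₹9946.56 = ₹5691.84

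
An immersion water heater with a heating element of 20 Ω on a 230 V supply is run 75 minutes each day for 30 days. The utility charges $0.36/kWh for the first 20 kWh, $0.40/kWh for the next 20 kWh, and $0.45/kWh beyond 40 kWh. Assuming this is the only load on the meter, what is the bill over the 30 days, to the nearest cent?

Power = V²/R = 230²/20 = 2645 W = 2.645 kW
Runtime = 75 min × 30 = 2250 min = 37.5 h
Energy = 2.645 kW × 37.5 h = 99.1875 kWh
Tier 1 (0–20 kWh): 20 × $0.36 = $7.2
Tier 2 (20–40 kWh): 20 × $0.40 = $8
Above 40 kWh: 59.1875 × $0.45 = $26.634375
Bill = $41.83

$41.83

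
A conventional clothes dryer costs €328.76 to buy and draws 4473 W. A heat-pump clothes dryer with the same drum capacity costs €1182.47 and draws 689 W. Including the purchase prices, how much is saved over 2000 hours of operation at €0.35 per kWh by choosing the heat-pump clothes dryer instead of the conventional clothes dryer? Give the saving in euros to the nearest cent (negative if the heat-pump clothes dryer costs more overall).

conventional clothes dryer: €328.76 + (4473/1000) kW × 2000 h × €0.35 = €328.76 + €3131.1 = €3459.86
heat-pump clothes dryer: €1182.47 + (689/1000) kW × 2000 h × €0.35 = €1182.47 + €482.3 = €1664.77
Saving = €3459.86 − €1664.77 = €1795.09

€1795.09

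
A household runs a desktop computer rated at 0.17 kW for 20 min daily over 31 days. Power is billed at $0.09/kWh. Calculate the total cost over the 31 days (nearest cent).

Runtime = 20 min × 31 = 620 min = 10.333333… h
Energy = 0.17 kW × 10.333333… h = 1.756666… kWh
Cost = 1.756666… kWh × $0.09/kWh = $0.16

$0.16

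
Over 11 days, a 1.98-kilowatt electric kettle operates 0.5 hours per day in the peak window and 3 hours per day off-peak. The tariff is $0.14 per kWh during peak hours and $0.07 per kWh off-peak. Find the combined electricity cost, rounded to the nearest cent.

$6.10

Peak energy = 1.98 kW × 0.5 h × 11 = 10.89 kWh
Off-peak energy = 1.98 kW × 3 h × 11 = 65.34 kWh
Cost = 10.89 × $0.14 + 65.34 × $0.07 = $1.5246 + $4.5738 = $6.10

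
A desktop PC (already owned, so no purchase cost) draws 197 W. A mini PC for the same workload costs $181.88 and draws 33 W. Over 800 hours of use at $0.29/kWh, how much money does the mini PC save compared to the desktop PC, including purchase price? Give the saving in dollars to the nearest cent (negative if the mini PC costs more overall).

desktop PC: $0.00 + (197/1000) kW × 800 h × $0.29 = $0.00 + $45.704 = $45.704
mini PC: $181.88 + (33/1000) kW × 800 h × $0.29 = $181.88 + $7.656 = $189.536
Saving = $45.704 − $189.536 = −$143.832 → -$143.83

-$143.83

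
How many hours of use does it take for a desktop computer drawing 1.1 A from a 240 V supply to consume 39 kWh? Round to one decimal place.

Power = 1.1 A × 240 V = 264 W = 0.264 kW
Hours = 39 kWh ÷ 0.264 kW = 147.7 h

147.7 h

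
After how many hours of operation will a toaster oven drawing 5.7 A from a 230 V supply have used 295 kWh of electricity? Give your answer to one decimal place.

Power = 5.7 A × 230 V = 1311 W = 1.311 kW
Hours = 295 kWh ÷ 1.311 kW = 225.0 h

225.0 h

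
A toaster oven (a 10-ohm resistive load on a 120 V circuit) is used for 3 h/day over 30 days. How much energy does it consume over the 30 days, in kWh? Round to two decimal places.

129.60 kWh

Power = V²/R = 120²/10 = 1440 W = 1.44 kW
Runtime = 3 h/day × 30 days = 90 h
Energy = 1.44 kW × 90 h = 129.6 kWh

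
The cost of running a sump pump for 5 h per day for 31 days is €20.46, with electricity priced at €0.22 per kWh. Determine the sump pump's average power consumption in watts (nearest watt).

600 W

Energy = €20.46 ÷ €0.22/kWh = 93 kWh
Runtime = 5 h/day × 31 days = 155 h
Power = 93 kWh ÷ 155 h = 0.6 kW = 600 W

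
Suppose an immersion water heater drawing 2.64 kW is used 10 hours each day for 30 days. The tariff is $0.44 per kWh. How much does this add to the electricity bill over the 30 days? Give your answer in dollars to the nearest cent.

Runtime = 10 h/day × 30 days = 300 h
Energy = 2.64 kW × 300 h = 792 kWh
Cost = 792 kWh × $0.44/kWh = $348.48

$348.48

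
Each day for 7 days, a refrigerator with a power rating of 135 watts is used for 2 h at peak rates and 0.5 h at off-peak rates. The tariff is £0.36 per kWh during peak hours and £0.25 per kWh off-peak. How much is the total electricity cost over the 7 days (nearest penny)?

£0.80

Peak energy = 0.135 kW × 2 h × 7 = 1.89 kWh
Off-peak energy = 0.135 kW × 0.5 h × 7 = 0.4725 kWh
Cost = 1.89 × £0.36 + 0.4725 × £0.25 = £0.6804 + £0.118125 = £0.80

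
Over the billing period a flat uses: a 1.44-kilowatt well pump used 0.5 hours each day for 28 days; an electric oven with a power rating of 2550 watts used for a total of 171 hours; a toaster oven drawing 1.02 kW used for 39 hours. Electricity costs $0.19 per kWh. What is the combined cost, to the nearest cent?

well pump: Runtime = 0.5 h/day × 28 days = 14 h
well pump: 1.44 kW × 14 h = 20.16 kWh
electric oven: 2.55 kW × 171 h = 436.05 kWh
toaster oven: 1.02 kW × 39 h = 39.78 kWh
Total energy = 495.99 kWh
Cost = 495.99 × $0.19 = $94.24

$94.24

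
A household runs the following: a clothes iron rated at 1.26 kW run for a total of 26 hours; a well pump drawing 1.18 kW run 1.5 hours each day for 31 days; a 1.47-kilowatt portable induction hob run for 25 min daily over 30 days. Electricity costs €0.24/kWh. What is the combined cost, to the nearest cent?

clothes iron: 1.26 kW × 26 h = 32.76 kWh
well pump: Runtime = 1.5 h/day × 31 days = 46.5 h
well pump: 1.18 kW × 46.5 h = 54.87 kWh
portable induction hob: Runtime = 25 min × 30 = 750 min = 12.5 h
portable induction hob: 1.47 kW × 12.5 h = 18.375 kWh
Total energy = 106.005 kWh
Cost = 106.005 × €0.24 = €25.44

€25.44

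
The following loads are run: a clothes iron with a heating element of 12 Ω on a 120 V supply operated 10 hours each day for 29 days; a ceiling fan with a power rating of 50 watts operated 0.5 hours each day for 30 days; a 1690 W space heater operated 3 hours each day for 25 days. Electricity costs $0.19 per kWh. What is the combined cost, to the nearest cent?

$90.35

clothes iron: Power = V²/R = 120²/12 = 1200 W = 1.2 kW
clothes iron: Runtime = 10 h/day × 29 days = 290 h
clothes iron: 1.2 kW × 290 h = 348 kWh
ceiling fan: Runtime = 0.5 h/day × 30 days = 15 h
ceiling fan: 0.05 kW × 15 h = 0.75 kWh
space heater: Runtime = 3 h/day × 25 days = 75 h
space heater: 1.69 kW × 75 h = 126.75 kWh
Total energy = 475.5 kWh
Cost = 475.5 × $0.19 = $90.35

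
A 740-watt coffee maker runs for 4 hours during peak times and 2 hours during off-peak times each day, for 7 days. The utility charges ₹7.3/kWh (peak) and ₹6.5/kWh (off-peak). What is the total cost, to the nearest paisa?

₹218.60

Peak energy = 0.74 kW × 4 h × 7 = 20.72 kWh
Off-peak energy = 0.74 kW × 2 h × 7 = 10.36 kWh
Cost = 20.72 × ₹7.3 + 10.36 × ₹6.5 = ₹151.256 + ₹67.34 = ₹218.60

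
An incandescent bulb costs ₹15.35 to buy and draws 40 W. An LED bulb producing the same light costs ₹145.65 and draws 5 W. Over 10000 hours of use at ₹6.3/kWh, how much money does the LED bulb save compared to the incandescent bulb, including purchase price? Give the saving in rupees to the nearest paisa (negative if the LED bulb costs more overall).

₹2074.70

incandescent bulb: ₹15.35 + (40/1000) kW × 10000 h × ₹6.3 = ₹15.35 + ₹2520 = ₹2535.35
LED bulb: ₹145.65 + (5/1000) kW × 10000 h × ₹6.3 = ₹145.65 + ₹315 = ₹460.65
Saving = ₹2535.35 − ₹460.65 = ₹2074.7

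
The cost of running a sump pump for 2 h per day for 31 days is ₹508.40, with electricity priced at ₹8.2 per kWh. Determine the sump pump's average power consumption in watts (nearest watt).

1000 W

Energy = ₹508.40 ÷ ₹8.2/kWh = 62 kWh
Runtime = 2 h/day × 31 days = 62 h
Power = 62 kWh ÷ 62 h = 1 kW = 1000 W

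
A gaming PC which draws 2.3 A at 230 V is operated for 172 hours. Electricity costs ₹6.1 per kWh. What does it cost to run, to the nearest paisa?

₹555.03

Power = 2.3 A × 230 V = 529 W = 0.529 kW
Energy = 0.529 kW × 172 h = 90.988 kWh
Cost = 90.988 kWh × ₹6.1/kWh = ₹555.03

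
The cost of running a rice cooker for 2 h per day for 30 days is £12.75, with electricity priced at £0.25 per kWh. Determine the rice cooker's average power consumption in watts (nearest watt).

850 W

Energy = £12.75 ÷ £0.25/kWh = 51 kWh
Runtime = 2 h/day × 30 days = 60 h
Power = 51 kWh ÷ 60 h = 0.85 kW = 850 W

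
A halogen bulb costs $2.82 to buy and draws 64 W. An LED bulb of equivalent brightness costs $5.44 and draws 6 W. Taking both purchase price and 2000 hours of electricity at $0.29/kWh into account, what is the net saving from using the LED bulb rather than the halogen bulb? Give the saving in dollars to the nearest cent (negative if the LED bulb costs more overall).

halogen bulb: $2.82 + (64/1000) kW × 2000 h × $0.29 = $2.82 + $37.12 = $39.94
LED bulb: $5.44 + (6/1000) kW × 2000 h × $0.29 = $5.44 + $3.48 = $8.92
Saving = $39.94 − $8.92 = $31.02

$31.02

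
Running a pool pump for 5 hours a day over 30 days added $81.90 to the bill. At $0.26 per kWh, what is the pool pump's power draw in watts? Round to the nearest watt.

2100 W

Energy = $81.90 ÷ $0.26/kWh = 315 kWh
Runtime = 5 h/day × 30 days = 150 h
Power = 315 kWh ÷ 150 h = 2.1 kW = 2100 W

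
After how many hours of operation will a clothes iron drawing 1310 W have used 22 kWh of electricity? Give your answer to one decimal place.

Hours = 22 kWh ÷ 1.31 kW = 16.8 h

16.8 h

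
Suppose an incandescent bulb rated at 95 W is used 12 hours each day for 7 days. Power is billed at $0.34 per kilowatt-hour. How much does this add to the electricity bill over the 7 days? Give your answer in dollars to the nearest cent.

$2.71

Runtime = 12 h/day × 7 days = 84 h
Energy = 0.095 kW × 84 h = 7.98 kWh
Cost = 7.98 kWh × $0.34/kWh = $2.71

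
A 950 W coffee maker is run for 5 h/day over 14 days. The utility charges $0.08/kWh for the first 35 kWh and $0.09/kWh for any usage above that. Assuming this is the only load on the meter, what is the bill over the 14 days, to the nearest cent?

Runtime = 5 h/day × 14 days = 70 h
Energy = 0.95 kW × 70 h = 66.5 kWh
Tier 1 (0–35 kWh): 35 × $0.08 = $2.8
Above 35 kWh: 31.5 × $0.09 = $2.835
Bill = $5.64

$5.64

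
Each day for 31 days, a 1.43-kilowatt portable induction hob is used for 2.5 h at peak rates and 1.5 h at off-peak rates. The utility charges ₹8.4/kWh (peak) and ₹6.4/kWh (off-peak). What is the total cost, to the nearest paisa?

₹1356.50

Peak energy = 1.43 kW × 2.5 h × 31 = 110.825 kWh
Off-peak energy = 1.43 kW × 1.5 h × 31 = 66.495 kWh
Cost = 110.825 × ₹8.4 + 66.495 × ₹6.4 = ₹930.93 + ₹425.568 = ₹1356.50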